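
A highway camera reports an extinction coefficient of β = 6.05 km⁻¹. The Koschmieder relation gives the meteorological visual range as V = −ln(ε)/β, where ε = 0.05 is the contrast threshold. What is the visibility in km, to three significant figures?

0.495 km

V = −ln(0.05) / 6.05 = 2.996 / 6.05 = 0.4952 km.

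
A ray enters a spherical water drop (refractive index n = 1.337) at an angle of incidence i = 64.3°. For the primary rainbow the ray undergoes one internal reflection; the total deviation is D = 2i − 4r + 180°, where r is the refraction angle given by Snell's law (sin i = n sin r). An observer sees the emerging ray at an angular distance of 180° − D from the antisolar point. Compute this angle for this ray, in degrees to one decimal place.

sin r = sin 64.3° / 1.337 = 0.9011/1.337 = 0.6740; r = 42.37°.
D = 2·64.3° − 4·42.37° + 180° = 128.60° − 169.49° + 180° = 139.11°.
Angle from antisolar point = 180° − D = 40.89°.

40.9°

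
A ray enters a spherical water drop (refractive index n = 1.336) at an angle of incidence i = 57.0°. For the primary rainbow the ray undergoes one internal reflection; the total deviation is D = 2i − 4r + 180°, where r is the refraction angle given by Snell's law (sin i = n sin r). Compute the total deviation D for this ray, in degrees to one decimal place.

138.5°

sin r = sin 57.0° / 1.336 = 0.8387/1.336 = 0.6277; r = 38.88°.
D = 2·57.0° − 4·38.88° + 180° = 114.00° − 155.54° + 180° = 138.46°.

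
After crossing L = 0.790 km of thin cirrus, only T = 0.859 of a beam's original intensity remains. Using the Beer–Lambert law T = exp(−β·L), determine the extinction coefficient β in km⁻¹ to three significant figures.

0.192 km⁻¹

Beer–Lambert: T = exp(−βL) ⇒ β = −ln(T)/L = −ln(0.859)/0.790 = 0.1520/0.790 = 0.1924 km⁻¹.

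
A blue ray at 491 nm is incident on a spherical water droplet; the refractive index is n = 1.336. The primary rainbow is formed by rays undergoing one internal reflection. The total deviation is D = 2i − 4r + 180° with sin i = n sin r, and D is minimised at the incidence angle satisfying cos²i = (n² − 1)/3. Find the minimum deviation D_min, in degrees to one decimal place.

cos²i = (1.78490 − 1)/3 = 0.26163; i = arccos(0.51150) = 59.236°.
sin r = sin 59.236°/1.336 = 0.64318; r = 40.029°.
D_min = 2·59.236° − 4·40.029° + 180° = 138.356°.

138.4°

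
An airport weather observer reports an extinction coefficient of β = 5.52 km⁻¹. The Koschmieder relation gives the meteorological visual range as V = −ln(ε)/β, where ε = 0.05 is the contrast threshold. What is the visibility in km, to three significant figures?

V = −ln(0.05) / 5.52 = 2.996 / 5.52 = 0.5427 km.

0.543 km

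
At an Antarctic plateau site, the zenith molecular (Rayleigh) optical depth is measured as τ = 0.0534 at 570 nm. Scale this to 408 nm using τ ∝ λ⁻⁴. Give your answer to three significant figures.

0.203

τ(408 nm) = τ(570 nm) × (570/408)⁴ = 0.0534 × (1.3971)⁴ = 0.0534 × 3.8094 = 0.2034.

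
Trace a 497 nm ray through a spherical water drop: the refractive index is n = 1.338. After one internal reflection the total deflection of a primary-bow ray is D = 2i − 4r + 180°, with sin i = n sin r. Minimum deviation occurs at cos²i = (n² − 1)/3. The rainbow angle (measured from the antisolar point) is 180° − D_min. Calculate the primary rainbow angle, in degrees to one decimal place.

41.4°

cos²i = (1.79024 − 1)/3 = 0.26341; i = arccos(0.51324) = 59.120°.
sin r = sin 59.120°/1.338 = 0.64144; r = 39.899°.
D_min = 2·59.120° − 4·39.899° + 180° = 138.643°.
Rainbow angle = 180° − D_min = 41.357°.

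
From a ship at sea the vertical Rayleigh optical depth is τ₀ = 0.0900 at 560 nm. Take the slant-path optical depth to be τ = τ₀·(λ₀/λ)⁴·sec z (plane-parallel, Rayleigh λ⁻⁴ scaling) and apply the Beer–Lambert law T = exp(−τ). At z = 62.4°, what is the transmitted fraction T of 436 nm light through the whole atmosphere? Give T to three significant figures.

sec 62.4° = 2.1584.
τ = 0.0900 × (560/436)⁴ × 2.1584 = 0.0900 × 2.7215 × 2.1584 = 0.5287.
T = exp(−0.5287) = 0.5894.

0.589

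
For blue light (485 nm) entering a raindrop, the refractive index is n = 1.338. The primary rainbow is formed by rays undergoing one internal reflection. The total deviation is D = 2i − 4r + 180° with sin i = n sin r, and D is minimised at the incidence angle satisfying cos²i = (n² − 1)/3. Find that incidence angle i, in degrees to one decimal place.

cos²i = (1.338² − 1)/3 = (1.79024 − 1)/3 = 0.26341.
cos i = 0.51324, so i = 59.120°.

59.1°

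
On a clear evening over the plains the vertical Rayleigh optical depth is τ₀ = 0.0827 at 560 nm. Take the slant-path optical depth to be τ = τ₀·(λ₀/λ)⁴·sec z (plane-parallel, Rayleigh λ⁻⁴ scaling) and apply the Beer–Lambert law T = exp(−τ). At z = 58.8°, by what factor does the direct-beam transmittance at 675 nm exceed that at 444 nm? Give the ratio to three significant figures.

1.39

Airmass: sec 58.8° = 1.9304.
τ(675 nm) = 0.0827 × (560/675)⁴ × 1.9304 = 0.0827 × 0.4737 × 1.9304 = 0.0756.
τ(444 nm) = 0.0827 × (560/444)⁴ × 1.9304 = 0.0827 × 2.5306 × 1.9304 = 0.4040.
T(675)/T(444) = exp(τ_B − τ_A) = exp(0.3284) = 1.3887.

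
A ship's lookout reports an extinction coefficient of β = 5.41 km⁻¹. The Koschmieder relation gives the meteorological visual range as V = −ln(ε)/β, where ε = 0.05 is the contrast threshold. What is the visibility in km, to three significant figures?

0.554 km

V = −ln(0.05) / 5.41 = 2.996 / 5.41 = 0.5537 km.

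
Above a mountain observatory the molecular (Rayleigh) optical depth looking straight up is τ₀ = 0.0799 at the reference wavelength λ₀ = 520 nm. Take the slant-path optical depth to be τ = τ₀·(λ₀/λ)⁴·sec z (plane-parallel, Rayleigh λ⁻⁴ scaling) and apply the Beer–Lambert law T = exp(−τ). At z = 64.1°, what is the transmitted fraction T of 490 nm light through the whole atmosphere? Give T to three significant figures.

sec 64.1° = 2.2894.
τ = 0.0799 × (520/490)⁴ × 2.2894 = 0.0799 × 1.2683 × 2.2894 = 0.2320.
T = exp(−0.2320) = 0.7929.

0.793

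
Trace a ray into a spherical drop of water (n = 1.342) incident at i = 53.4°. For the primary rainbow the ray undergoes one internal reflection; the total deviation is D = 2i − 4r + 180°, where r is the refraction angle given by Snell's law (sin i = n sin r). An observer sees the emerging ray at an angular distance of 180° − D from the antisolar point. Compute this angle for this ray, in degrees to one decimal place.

sin r = sin 53.4° / 1.342 = 0.8028/1.342 = 0.5982; r = 36.74°.
D = 2·53.4° − 4·36.74° + 180° = 106.80° − 146.97° + 180° = 139.83°.
Angle from antisolar point = 180° − D = 40.17°.

40.2°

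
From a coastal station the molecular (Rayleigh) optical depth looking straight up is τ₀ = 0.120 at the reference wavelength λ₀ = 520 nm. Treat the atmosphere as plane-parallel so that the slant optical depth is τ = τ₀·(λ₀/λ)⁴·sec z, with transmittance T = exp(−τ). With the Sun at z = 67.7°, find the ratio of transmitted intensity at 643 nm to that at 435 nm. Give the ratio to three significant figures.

1.67

Airmass: sec 67.7° = 2.6354.
τ(643 nm) = 0.120 × (520/643)⁴ × 2.6354 = 0.120 × 0.4277 × 2.6354 = 0.1353.
τ(435 nm) = 0.120 × (520/435)⁴ × 2.6354 = 0.120 × 2.0420 × 2.6354 = 0.6458.
T(643)/T(435) = exp(τ_B − τ_A) = exp(0.5105) = 1.6661.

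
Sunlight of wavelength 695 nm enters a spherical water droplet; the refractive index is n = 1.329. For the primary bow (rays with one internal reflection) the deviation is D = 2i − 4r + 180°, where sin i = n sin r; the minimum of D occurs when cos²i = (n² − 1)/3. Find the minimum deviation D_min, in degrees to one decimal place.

137.3°

cos²i = (1.76624 − 1)/3 = 0.25541; i = arccos(0.50538) = 59.643°.
sin r = sin 59.643°/1.329 = 0.64928; r = 40.487°.
D_min = 2·59.643° − 4·40.487° + 180° = 137.337°.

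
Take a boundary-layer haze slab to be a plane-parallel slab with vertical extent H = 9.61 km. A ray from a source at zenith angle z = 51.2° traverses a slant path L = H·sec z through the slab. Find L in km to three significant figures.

15.3 km

sec z = 1/cos 51.2° = 1.5959.
L = 9.61 × 1.5959 = 15.337 km.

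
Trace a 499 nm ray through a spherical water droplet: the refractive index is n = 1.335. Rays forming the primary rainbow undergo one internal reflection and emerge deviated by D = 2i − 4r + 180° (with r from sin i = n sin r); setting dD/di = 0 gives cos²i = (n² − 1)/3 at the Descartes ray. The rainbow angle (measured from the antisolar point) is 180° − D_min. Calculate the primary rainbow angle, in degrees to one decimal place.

41.8°

cos²i = (1.78222 − 1)/3 = 0.26074; i = arccos(0.51063) = 59.294°.
sin r = sin 59.294°/1.335 = 0.64405; r = 40.094°.
D_min = 2·59.294° − 4·40.094° + 180° = 138.212°.
Rainbow angle = 180° − D_min = 41.788°.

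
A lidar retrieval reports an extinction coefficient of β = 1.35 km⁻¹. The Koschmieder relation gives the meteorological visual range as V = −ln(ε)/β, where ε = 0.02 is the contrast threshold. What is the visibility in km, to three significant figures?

2.90 km

V = −ln(0.02) / 1.35 = 3.912 / 1.35 = 2.8978 km.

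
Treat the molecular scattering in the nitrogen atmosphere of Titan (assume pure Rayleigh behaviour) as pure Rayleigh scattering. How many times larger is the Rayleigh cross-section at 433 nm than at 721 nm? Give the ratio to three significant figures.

Rayleigh scattering ∝ λ⁻⁴, so the ratio of coefficients is the inverse fourth power of the wavelength ratio.
σ(433)/σ(721) = (721/433)⁴ = (1.6651)⁴ = 7.688.

7.69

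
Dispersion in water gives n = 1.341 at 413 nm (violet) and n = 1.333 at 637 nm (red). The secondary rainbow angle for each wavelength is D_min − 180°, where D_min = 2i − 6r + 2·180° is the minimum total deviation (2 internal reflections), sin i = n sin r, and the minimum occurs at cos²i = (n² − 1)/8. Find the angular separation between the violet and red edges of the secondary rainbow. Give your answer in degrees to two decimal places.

At 413 nm (n = 1.341): cos²i = 0.09979 → i = 71.586°, r = 45.034°, D_min = 232.966°, rainbow angle = 52.966°.
At 637 nm (n = 1.333): cos²i = 0.09711 → i = 71.843°, r = 45.466°, D_min = 230.891°, rainbow angle = 50.891°.
Angular width = |52.966° − 50.891°| = 2.075°.

2.08°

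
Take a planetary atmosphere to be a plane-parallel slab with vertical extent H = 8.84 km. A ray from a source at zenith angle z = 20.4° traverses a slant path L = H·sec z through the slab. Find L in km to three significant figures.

sec z = 1/cos 20.4° = 1.0669.
L = 8.84 × 1.0669 = 9.432 km.

9.43 km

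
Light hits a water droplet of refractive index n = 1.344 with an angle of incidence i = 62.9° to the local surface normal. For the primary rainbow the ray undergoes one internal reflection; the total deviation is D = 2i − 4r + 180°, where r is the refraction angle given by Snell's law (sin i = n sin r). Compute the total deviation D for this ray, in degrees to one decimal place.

139.9°

sin r = sin 62.9° / 1.344 = 0.8902/1.344 = 0.6624; r = 41.48°.
D = 2·62.9° − 4·41.48° + 180° = 125.80° − 165.92° + 180° = 139.88°.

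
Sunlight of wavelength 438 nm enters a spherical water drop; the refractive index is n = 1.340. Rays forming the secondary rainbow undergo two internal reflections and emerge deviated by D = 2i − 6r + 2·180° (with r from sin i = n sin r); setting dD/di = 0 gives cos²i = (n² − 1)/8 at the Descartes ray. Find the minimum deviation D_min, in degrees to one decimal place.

cos²i = (1.79560 − 1)/8 = 0.09945; i = arccos(0.31536) = 71.618°.
sin r = sin 71.618°/1.340 = 0.70819; r = 45.088°.
D_min = 2·71.618° − 6·45.088° + 360° = 232.709°.

232.7°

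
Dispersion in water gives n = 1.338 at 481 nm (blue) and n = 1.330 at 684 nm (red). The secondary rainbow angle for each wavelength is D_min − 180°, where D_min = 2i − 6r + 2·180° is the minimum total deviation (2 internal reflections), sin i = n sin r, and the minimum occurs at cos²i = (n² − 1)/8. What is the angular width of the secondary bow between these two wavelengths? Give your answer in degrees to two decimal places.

2.09°

At 481 nm (n = 1.338): cos²i = 0.09878 → i = 71.682°, r = 45.195°, D_min = 232.193°, rainbow angle = 52.193°.
At 684 nm (n = 1.330): cos²i = 0.09611 → i = 71.940°, r = 45.630°, D_min = 230.101°, rainbow angle = 50.101°.
Angular width = |52.193° − 50.101°| = 2.092°.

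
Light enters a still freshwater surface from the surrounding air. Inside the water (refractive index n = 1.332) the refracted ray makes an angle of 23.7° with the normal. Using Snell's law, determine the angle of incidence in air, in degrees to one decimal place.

32.4°

Snell: sin θ_i = n · sin θ_r = 1.332 × sin 23.7° = 1.332 × 0.4019 = 0.5354.
θ_i = arcsin(0.5354) = 32.37°.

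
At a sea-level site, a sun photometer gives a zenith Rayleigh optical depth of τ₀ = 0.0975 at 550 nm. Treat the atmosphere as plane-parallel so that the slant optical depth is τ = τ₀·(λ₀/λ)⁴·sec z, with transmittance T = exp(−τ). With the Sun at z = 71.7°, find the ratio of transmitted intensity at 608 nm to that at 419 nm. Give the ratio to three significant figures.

Airmass: sec 71.7° = 3.1848.
τ(608 nm) = 0.0975 × (550/608)⁴ × 3.1848 = 0.0975 × 0.6696 × 3.1848 = 0.2079.
τ(419 nm) = 0.0975 × (550/419)⁴ × 3.1848 = 0.0975 × 2.9689 × 3.1848 = 0.9219.
T(608)/T(419) = exp(τ_B − τ_A) = exp(0.7140) = 2.0421.

2.04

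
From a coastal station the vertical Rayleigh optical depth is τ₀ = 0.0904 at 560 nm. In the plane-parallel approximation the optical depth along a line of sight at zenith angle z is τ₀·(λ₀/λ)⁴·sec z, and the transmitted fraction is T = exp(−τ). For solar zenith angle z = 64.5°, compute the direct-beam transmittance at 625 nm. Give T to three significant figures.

sec 64.5° = 2.3228.
τ = 0.0904 × (560/625)⁴ × 2.3228 = 0.0904 × 0.6445 × 2.3228 = 0.1353.
T = exp(−0.1353) = 0.8734.

0.873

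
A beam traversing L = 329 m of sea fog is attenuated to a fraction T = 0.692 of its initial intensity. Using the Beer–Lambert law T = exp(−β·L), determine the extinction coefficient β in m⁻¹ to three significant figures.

Beer–Lambert: T = exp(−βL) ⇒ β = −ln(T)/L = −ln(0.692)/329 = 0.3682/329 = 0.001119 m⁻¹.

0.00112 m⁻¹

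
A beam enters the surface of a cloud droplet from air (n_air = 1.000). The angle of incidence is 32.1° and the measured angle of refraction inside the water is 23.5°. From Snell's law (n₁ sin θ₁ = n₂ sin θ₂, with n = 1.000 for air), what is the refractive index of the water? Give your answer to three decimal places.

1.333

n = sin θ_i / sin θ_r = sin 32.1° / sin 23.5° = 0.5314 / 0.3987 = 1.3327.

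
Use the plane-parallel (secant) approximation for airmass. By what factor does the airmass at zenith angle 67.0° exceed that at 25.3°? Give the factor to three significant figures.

2.31

X(67.0°)/X(25.3°) = sec 67.0° / sec 25.3° = cos 25.3° / cos 67.0° = 0.9041/0.3907 = 2.3138.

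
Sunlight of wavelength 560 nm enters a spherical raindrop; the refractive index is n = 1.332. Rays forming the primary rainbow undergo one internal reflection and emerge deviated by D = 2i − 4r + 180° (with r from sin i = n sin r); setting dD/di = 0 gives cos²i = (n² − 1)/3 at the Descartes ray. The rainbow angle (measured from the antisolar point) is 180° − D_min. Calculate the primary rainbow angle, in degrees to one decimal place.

cos²i = (1.77422 − 1)/3 = 0.25807; i = arccos(0.50801) = 59.469°.
sin r = sin 59.469°/1.332 = 0.64666; r = 40.290°.
D_min = 2·59.469° − 4·40.290° + 180° = 137.776°.
Rainbow angle = 180° − D_min = 42.224°.

42.2°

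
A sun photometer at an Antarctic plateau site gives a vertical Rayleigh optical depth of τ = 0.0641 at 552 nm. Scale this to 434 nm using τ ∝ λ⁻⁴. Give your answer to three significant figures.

0.168

τ(434 nm) = τ(552 nm) × (552/434)⁴ = 0.0641 × (1.2719)⁴ = 0.0641 × 2.6170 = 0.1677.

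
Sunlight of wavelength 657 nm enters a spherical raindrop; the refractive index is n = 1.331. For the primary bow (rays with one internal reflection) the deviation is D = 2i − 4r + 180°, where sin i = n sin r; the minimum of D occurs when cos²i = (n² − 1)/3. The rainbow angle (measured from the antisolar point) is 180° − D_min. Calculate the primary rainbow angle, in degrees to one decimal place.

cos²i = (1.77156 − 1)/3 = 0.25719; i = arccos(0.50714) = 59.527°.
sin r = sin 59.527°/1.331 = 0.64753; r = 40.356°.
D_min = 2·59.527° − 4·40.356° + 180° = 137.630°.
Rainbow angle = 180° − D_min = 42.370°.

42.4°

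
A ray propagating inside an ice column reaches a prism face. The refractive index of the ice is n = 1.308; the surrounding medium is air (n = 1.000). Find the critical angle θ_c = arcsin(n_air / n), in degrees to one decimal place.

sin θ_c = n_air / n = 1.000 / 1.308 = 0.7645.
θ_c = arcsin(0.7645) = 49.86°.

49.9°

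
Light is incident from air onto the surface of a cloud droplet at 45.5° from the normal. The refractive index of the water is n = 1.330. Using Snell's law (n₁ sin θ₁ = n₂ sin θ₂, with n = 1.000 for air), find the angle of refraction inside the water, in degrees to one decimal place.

32.4°

Snell: sin θ_r = sin θ_i / n = sin 45.5° / 1.330 = 0.7133 / 1.330 = 0.5363.
θ_r = arcsin(0.5363) = 32.43°.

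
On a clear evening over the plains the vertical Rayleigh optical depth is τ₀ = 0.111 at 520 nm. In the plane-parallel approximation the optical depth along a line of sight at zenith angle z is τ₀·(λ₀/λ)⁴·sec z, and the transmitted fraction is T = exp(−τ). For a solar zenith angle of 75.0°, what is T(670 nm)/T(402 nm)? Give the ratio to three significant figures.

2.84

Airmass: sec 75.0° = 3.8637.
τ(670 nm) = 0.111 × (520/670)⁴ × 3.8637 = 0.111 × 0.3628 × 3.8637 = 0.1556.
τ(402 nm) = 0.111 × (520/402)⁴ × 3.8637 = 0.111 × 2.7997 × 3.8637 = 1.2007.
T(670)/T(402) = exp(τ_B − τ_A) = exp(1.0451) = 2.8437.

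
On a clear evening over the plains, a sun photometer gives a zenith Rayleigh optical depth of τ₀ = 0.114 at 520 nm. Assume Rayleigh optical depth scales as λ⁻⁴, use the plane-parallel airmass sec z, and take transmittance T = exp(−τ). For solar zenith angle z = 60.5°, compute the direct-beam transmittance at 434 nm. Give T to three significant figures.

sec 60.5° = 2.0308.
τ = 0.114 × (520/434)⁴ × 2.0308 = 0.114 × 2.0609 × 2.0308 = 0.4771.
T = exp(−0.4771) = 0.6206.

0.621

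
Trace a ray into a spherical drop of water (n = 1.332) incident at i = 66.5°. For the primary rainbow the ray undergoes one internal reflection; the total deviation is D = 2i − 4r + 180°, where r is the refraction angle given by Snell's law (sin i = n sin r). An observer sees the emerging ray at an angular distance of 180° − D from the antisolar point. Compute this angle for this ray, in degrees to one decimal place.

sin r = sin 66.5° / 1.332 = 0.9171/1.332 = 0.6885; r = 43.51°.
D = 2·66.5° − 4·43.51° + 180° = 133.00° − 174.04° + 180° = 138.96°.
Angle from antisolar point = 180° − D = 41.04°.

41.0°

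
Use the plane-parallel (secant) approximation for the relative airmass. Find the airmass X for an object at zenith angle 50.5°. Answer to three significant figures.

X = sec z = 1/cos 50.5° = 1/0.6361 = 1.5721.

1.57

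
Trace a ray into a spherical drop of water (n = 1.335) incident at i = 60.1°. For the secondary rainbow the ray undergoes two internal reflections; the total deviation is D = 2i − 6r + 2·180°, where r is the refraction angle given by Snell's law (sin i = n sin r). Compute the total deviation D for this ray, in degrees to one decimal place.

237.2°

sin r = sin 60.1° / 1.335 = 0.8669/1.335 = 0.6494; r = 40.49°.
D = 2·60.1° − 6·40.49° + 2·180° = 120.20° − 242.96° + 360° = 237.24°.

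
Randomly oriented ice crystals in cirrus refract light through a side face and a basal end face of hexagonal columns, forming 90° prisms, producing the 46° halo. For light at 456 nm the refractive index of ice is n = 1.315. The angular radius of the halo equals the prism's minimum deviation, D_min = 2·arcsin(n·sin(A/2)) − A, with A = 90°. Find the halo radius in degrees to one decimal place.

n·sin(A/2) = 1.315 × sin 45° = 1.315 × 0.7071 = 0.9298.
D_min = 2·arcsin(0.9298) − 90° = 2 × 68.411° − 90° = 46.821°.

46.8°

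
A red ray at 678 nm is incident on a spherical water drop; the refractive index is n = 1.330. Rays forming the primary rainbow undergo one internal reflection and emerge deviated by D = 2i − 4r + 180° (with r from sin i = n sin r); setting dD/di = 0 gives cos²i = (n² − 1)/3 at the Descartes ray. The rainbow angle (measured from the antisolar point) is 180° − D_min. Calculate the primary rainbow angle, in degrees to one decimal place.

cos²i = (1.76890 − 1)/3 = 0.25630; i = arccos(0.50626) = 59.585°.
sin r = sin 59.585°/1.330 = 0.64841; r = 40.422°.
D_min = 2·59.585° − 4·40.422° + 180° = 137.484°.
Rainbow angle = 180° − D_min = 42.516°.

42.5°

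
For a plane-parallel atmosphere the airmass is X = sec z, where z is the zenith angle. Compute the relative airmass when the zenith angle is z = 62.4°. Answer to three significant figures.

X = sec z = 1/cos 62.4° = 1/0.4633 = 2.1584.

2.16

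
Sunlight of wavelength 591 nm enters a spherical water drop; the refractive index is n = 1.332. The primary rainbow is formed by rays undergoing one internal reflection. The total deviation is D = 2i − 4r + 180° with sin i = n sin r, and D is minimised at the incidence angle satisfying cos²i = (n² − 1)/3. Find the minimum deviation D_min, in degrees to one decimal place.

cos²i = (1.77422 − 1)/3 = 0.25807; i = arccos(0.50801) = 59.469°.
sin r = sin 59.469°/1.332 = 0.64666; r = 40.290°.
D_min = 2·59.469° − 4·40.290° + 180° = 137.776°.

137.8°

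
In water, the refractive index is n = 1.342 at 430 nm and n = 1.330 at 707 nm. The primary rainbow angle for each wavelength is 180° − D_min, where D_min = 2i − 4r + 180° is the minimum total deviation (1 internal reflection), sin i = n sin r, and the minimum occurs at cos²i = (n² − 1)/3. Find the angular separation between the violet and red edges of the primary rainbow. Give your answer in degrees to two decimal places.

At 430 nm (n = 1.342): cos²i = 0.26699 → i = 58.888°, r = 39.641°, D_min = 139.213°, rainbow angle = 40.787°.
At 707 nm (n = 1.330): cos²i = 0.25630 → i = 59.585°, r = 40.422°, D_min = 137.484°, rainbow angle = 42.516°.
Angular width = |40.787° − 42.516°| = 1.729°.

1.73°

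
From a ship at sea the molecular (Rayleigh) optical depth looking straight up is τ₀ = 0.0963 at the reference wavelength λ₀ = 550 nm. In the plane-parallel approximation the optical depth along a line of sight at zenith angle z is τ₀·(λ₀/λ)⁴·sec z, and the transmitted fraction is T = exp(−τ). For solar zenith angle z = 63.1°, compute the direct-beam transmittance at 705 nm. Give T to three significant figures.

sec 63.1° = 2.2103.
τ = 0.0963 × (550/705)⁴ × 2.2103 = 0.0963 × 0.3704 × 2.2103 = 0.0788.
T = exp(−0.0788) = 0.9242.

0.924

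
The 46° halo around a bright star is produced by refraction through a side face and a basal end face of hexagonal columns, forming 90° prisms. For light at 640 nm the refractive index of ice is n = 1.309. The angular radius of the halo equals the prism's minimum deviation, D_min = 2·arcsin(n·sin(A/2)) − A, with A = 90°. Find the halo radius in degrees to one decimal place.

n·sin(A/2) = 1.309 × sin 45° = 1.309 × 0.7071 = 0.9256.
D_min = 2·arcsin(0.9256) − 90° = 2 × 67.759° − 90° = 45.519°.

45.5°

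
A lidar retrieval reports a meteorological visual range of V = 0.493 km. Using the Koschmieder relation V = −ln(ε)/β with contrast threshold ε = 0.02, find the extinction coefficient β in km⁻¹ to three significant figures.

7.94 km⁻¹

β = −ln(0.02) / V = 3.912 / 0.493 = 7.9351 km⁻¹.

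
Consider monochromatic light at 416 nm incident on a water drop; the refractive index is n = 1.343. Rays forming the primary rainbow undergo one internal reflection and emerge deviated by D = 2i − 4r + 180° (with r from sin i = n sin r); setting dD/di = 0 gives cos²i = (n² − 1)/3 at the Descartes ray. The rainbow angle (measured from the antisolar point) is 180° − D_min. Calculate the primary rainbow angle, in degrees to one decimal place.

cos²i = (1.80365 − 1)/3 = 0.26788; i = arccos(0.51757) = 58.830°.
sin r = sin 58.830°/1.343 = 0.63711; r = 39.577°.
D_min = 2·58.830° − 4·39.577° + 180° = 139.354°.
Rainbow angle = 180° − D_min = 40.646°.

40.6°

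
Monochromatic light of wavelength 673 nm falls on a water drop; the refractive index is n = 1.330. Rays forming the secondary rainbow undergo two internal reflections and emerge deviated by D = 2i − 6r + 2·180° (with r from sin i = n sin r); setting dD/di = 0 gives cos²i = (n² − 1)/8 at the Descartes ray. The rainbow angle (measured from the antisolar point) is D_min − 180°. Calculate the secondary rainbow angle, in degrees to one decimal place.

50.1°

cos²i = (1.76890 − 1)/8 = 0.09611; i = arccos(0.31002) = 71.940°.
sin r = sin 71.940°/1.330 = 0.71483; r = 45.630°.
D_min = 2·71.940° − 6·45.630° + 360° = 230.101°.
Rainbow angle = D_min − 180° = 50.101°.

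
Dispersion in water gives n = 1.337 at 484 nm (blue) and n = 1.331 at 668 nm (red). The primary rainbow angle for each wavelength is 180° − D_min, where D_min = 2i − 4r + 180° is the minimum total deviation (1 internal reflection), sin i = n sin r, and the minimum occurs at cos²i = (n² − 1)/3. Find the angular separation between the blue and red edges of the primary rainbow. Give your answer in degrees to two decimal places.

At 484 nm (n = 1.337): cos²i = 0.26252 → i = 59.178°, r = 39.964°, D_min = 138.500°, rainbow angle = 41.500°.
At 668 nm (n = 1.331): cos²i = 0.25719 → i = 59.527°, r = 40.356°, D_min = 137.630°, rainbow angle = 42.370°.
Angular width = |41.500° − 42.370°| = 0.870°.

0.87°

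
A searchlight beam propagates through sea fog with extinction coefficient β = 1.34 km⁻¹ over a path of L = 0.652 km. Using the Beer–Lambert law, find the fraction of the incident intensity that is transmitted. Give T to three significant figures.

0.417

τ = β·L = 1.34 × 0.652 = 0.8737.
T = exp(−0.8737) = 0.4174.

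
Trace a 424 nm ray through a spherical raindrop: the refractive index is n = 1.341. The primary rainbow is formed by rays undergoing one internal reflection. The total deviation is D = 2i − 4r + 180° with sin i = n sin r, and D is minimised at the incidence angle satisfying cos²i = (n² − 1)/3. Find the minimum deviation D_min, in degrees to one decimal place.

139.1°

cos²i = (1.79828 − 1)/3 = 0.26609; i = arccos(0.51584) = 58.946°.
sin r = sin 58.946°/1.341 = 0.63884; r = 39.705°.
D_min = 2·58.946° − 4·39.705° + 180° = 139.071°.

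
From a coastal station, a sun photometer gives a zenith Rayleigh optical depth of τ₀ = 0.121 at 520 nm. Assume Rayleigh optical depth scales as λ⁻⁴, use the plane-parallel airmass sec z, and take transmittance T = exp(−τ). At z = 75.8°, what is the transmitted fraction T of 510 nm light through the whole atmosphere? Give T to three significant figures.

sec 75.8° = 4.0765.
τ = 0.121 × (520/510)⁴ × 4.0765 = 0.121 × 1.0808 × 4.0765 = 0.5331.
T = exp(−0.5331) = 0.5868.

0.587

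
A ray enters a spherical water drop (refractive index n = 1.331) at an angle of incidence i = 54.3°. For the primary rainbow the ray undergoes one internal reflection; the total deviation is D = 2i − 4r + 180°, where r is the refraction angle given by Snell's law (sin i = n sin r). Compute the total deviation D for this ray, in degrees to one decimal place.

138.2°

sin r = sin 54.3° / 1.331 = 0.8121/1.331 = 0.6101; r = 37.60°.
D = 2·54.3° − 4·37.60° + 180° = 108.60° − 150.40° + 180° = 138.20°.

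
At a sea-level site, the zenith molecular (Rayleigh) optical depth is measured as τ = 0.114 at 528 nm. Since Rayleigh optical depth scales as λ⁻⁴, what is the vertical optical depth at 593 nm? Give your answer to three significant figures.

τ(593 nm) = τ(528 nm) × (528/593)⁴ = 0.114 × (0.8904)⁴ = 0.114 × 0.6285 = 0.0717.

0.0717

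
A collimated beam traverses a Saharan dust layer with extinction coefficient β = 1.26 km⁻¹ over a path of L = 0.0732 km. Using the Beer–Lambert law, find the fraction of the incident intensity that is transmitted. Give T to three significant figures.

τ = β·L = 1.26 × 0.0732 = 0.0922.
T = exp(−0.0922) = 0.9119.

0.912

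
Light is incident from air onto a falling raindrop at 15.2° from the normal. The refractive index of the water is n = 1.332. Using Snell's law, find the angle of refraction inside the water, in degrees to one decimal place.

11.4°

Snell: sin θ_r = sin θ_i / n = sin 15.2° / 1.332 = 0.2622 / 1.332 = 0.1968.
θ_r = arcsin(0.1968) = 11.35°.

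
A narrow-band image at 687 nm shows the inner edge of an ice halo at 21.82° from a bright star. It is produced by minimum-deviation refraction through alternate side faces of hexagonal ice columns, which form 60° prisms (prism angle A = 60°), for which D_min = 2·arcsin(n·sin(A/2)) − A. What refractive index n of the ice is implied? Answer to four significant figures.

Rearranging: n = sin((D_min + A)/2) / sin(A/2).
(D_min + A)/2 = (21.82° + 60°)/2 = 40.910°.
n = sin 40.910° / sin 30° = 0.6549 / 0.5000 = 1.3097.

1.310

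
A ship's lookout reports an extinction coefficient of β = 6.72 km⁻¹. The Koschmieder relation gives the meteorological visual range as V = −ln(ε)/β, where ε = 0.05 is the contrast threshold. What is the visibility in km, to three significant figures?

0.446 km

V = −ln(0.05) / 6.72 = 2.996 / 6.72 = 0.4458 km.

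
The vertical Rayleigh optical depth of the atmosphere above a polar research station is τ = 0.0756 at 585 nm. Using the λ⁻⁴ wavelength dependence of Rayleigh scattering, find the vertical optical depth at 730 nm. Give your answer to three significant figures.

τ(730 nm) = τ(585 nm) × (585/730)⁴ = 0.0756 × (0.8014)⁴ = 0.0756 × 0.4124 = 0.0312.

0.0312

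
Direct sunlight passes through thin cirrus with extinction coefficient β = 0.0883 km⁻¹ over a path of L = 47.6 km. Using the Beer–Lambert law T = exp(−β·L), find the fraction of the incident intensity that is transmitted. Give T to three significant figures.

τ = β·L = 0.0883 × 47.6 = 4.2031.
T = exp(−4.2031) = 0.0149.

0.0149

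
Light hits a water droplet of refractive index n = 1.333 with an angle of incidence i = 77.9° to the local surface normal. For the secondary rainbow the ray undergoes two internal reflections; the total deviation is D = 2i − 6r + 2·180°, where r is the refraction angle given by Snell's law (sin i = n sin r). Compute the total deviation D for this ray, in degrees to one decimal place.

232.7°

sin r = sin 77.9° / 1.333 = 0.9778/1.333 = 0.7335; r = 47.18°.
D = 2·77.9° − 6·47.18° + 2·180° = 155.80° − 283.09° + 360° = 232.71°.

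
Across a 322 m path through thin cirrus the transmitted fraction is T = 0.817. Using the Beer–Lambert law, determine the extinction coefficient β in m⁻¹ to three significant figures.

0.000628 m⁻¹

Beer–Lambert: T = exp(−βL) ⇒ β = −ln(T)/L = −ln(0.817)/322 = 0.2021/322 = 0.0006277 m⁻¹.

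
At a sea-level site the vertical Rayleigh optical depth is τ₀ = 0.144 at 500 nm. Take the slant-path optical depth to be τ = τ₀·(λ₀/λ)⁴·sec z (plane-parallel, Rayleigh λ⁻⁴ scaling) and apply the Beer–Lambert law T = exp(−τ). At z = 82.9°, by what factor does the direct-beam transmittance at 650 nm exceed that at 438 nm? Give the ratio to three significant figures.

4.81

Airmass: sec 82.9° = 8.0905.
τ(650 nm) = 0.144 × (500/650)⁴ × 8.0905 = 0.144 × 0.3501 × 8.0905 = 0.4079.
τ(438 nm) = 0.144 × (500/438)⁴ × 8.0905 = 0.144 × 1.6982 × 8.0905 = 1.9784.
T(650)/T(438) = exp(τ_B − τ_A) = exp(1.5705) = 4.8092.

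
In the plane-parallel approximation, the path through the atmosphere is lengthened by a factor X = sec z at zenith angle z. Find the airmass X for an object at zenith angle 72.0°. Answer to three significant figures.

X = sec z = 1/cos 72.0° = 1/0.3090 = 3.2361.

3.24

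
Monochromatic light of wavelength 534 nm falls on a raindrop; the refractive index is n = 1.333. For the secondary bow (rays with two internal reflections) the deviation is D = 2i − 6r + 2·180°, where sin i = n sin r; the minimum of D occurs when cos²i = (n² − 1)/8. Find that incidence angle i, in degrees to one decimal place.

71.8°

cos²i = (1.333² − 1)/8 = (1.77689 − 1)/8 = 0.09711.
cos i = 0.31163, so i = 71.843°.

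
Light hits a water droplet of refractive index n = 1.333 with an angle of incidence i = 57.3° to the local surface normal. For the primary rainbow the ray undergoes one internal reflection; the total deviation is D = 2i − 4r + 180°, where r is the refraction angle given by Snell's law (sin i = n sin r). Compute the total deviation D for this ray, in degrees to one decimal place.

sin r = sin 57.3° / 1.333 = 0.8415/1.333 = 0.6313; r = 39.15°.
D = 2·57.3° − 4·39.15° + 180° = 114.60° − 156.58° + 180° = 138.02°.

138.0°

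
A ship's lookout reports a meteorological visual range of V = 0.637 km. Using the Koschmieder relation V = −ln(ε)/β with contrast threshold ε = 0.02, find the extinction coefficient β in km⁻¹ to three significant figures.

6.14 km⁻¹

β = −ln(0.02) / V = 3.912 / 0.637 = 6.1413 km⁻¹.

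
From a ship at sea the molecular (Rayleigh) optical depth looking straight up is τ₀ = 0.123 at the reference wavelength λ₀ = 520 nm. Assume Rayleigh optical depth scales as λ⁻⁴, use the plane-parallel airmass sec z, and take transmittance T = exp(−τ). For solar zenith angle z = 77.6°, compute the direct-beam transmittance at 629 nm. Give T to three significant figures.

sec 77.6° = 4.6569.
τ = 0.123 × (520/629)⁴ × 4.6569 = 0.123 × 0.4671 × 4.6569 = 0.2676.
T = exp(−0.2676) = 0.7652.

0.765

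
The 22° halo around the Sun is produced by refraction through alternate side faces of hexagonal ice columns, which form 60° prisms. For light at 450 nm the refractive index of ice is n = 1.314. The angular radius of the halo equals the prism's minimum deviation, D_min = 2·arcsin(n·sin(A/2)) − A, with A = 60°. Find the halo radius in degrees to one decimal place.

22.1°

n·sin(A/2) = 1.314 × sin 30° = 1.314 × 0.5000 = 0.6570.
D_min = 2·arcsin(0.6570) − 60° = 2 × 41.071° − 60° = 22.143°.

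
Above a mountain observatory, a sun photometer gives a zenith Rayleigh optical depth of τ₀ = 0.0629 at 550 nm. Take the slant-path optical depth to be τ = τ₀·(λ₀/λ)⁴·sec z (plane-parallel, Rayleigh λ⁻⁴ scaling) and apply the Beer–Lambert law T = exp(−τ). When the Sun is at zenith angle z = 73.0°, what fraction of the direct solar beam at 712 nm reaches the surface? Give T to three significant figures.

0.926

sec 73.0° = 3.4203.
τ = 0.0629 × (550/712)⁴ × 3.4203 = 0.0629 × 0.3561 × 3.4203 = 0.0766.
T = exp(−0.0766) = 0.9263.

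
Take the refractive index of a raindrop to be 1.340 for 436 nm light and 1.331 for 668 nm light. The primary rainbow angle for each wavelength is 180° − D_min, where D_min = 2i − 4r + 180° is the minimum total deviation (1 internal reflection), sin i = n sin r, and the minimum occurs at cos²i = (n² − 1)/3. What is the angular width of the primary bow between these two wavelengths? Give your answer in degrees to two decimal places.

At 436 nm (n = 1.340): cos²i = 0.26520 → i = 59.004°, r = 39.770°, D_min = 138.929°, rainbow angle = 41.071°.
At 668 nm (n = 1.331): cos²i = 0.25719 → i = 59.527°, r = 40.356°, D_min = 137.630°, rainbow angle = 42.370°.
Angular width = |41.071° − 42.370°| = 1.299°.

1.30°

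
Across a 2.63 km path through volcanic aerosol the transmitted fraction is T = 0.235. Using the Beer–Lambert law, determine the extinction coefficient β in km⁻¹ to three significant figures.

0.551 km⁻¹

Beer–Lambert: T = exp(−βL) ⇒ β = −ln(T)/L = −ln(0.235)/2.63 = 1.4482/2.63 = 0.5506 km⁻¹.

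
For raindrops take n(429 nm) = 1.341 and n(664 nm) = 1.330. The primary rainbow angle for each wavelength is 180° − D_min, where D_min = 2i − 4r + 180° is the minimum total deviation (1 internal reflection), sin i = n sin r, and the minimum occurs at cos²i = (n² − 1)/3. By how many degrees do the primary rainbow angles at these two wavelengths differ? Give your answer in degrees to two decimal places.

1.59°

At 429 nm (n = 1.341): cos²i = 0.26609 → i = 58.946°, r = 39.705°, D_min = 139.071°, rainbow angle = 40.929°.
At 664 nm (n = 1.330): cos²i = 0.25630 → i = 59.585°, r = 40.422°, D_min = 137.484°, rainbow angle = 42.516°.
Angular width = |40.929° − 42.516°| = 1.588°.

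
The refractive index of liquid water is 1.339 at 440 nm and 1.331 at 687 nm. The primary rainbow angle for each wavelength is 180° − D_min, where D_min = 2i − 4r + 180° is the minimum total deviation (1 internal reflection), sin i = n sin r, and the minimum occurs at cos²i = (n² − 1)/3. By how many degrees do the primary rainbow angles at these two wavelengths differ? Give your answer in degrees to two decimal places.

At 440 nm (n = 1.339): cos²i = 0.26431 → i = 59.062°, r = 39.834°, D_min = 138.786°, rainbow angle = 41.214°.
At 687 nm (n = 1.331): cos²i = 0.25719 → i = 59.527°, r = 40.356°, D_min = 137.630°, rainbow angle = 42.370°.
Angular width = |41.214° − 42.370°| = 1.156°.

1.16°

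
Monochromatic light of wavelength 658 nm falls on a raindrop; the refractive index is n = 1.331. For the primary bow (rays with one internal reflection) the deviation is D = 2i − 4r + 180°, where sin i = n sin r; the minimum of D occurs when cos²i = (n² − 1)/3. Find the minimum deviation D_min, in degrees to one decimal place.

cos²i = (1.77156 − 1)/3 = 0.25719; i = arccos(0.50714) = 59.527°.
sin r = sin 59.527°/1.331 = 0.64753; r = 40.356°.
D_min = 2·59.527° − 4·40.356° + 180° = 137.630°.

137.6°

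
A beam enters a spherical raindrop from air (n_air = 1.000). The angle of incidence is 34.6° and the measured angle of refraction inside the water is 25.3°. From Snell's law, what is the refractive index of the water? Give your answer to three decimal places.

n = sin θ_i / sin θ_r = sin 34.6° / sin 25.3° = 0.5678 / 0.4274 = 1.3287.

1.329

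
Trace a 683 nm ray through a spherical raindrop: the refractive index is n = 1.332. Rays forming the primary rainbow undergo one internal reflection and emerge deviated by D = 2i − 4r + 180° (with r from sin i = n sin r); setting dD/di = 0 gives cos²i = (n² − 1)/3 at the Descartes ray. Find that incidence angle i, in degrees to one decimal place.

59.5°

cos²i = (1.332² − 1)/3 = (1.77422 − 1)/3 = 0.25807.
cos i = 0.50801, so i = 59.469°.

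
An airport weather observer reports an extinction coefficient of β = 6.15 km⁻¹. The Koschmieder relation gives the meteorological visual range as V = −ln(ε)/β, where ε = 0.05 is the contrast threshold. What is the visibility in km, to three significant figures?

V = −ln(0.05) / 6.15 = 2.996 / 6.15 = 0.4871 km.

0.487 km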